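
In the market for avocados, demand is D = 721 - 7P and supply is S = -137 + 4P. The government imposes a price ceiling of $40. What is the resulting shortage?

Shortage = 418

Equilibrium price would be P* = 78, so the ceiling at 40 binds.
At P = 40: D = 721 − 7(40) = 441, S = -137 + 4(40) = 23.
Shortage = 441 − 23 = 418.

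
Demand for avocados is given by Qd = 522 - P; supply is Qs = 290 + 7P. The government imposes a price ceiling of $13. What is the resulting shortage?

Shortage = 128

Equilibrium price would be P* = 29, so the ceiling at 13 binds.
At P = 13: Qd = 522 − 1(13) = 509, Qs = 290 + 7(13) = 381.
Shortage = 509 − 381 = 128.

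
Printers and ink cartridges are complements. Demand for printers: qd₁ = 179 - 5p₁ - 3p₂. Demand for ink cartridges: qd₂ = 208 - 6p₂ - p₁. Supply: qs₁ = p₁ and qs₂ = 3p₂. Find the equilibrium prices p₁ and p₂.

p₁ = 329/17, p₂ = 1069/51

Market 1: 179 - 5p₁ - 3p₂ = p₁ → 6p₁ + 3p₂ = 179.
Market 2: 9p₂ + p₁ = 208.
Eliminating p₂: 9×(1) − 3×(2) gives 51p₁ = 987, so p₁ = 329/17.
Back-substitute into (2): p₂ = (208 − 1×329/17) / 9 = 1069/51.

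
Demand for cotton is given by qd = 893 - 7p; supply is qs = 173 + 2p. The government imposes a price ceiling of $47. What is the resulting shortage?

Equilibrium price would be p* = 80, so the ceiling at 47 binds.
At p = 47: qd = 893 − 7(47) = 564, qs = 173 + 2(47) = 267.
Shortage = 564 − 267 = 297.

Shortage = 297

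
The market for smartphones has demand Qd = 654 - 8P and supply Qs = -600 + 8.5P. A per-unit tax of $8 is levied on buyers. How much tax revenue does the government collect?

Tax revenue = 3440/33

Pre-tax equilibrium: P* = 76, Q* = 46.
Tax on buyers shifts demand to Qd = 654 − 8(P + 8) = 590 - 8P.
590 - 8P = -600 + 8.5P gives seller price Ps = 2380/33; buyers pay Pb = 2380/33 + 8 = 2644/33.
New quantity: Q = 654 − 8(2644/33) = 430/33.
Revenue = 8 × 430/33 = 3440/33.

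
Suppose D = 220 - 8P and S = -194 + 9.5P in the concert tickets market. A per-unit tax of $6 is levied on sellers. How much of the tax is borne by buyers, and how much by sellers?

Pre-tax equilibrium: P* = 828/35, Q* = 1076/35.
Tax on sellers shifts supply to S = -194 + 9.5(P − 6) = -251 + 9.5P.
220 - 8P = -251 + 9.5P gives buyer price Pb = 942/35; sellers receive Ps = 942/35 − 6 = 732/35.
New quantity: Q = 220 − 8(942/35) = 164/35.
Buyer burden = 942/35 − 828/35 = 114/35; seller burden = 828/35 − 732/35 = 96/35.

Buyers bear 114/35, sellers bear 96/35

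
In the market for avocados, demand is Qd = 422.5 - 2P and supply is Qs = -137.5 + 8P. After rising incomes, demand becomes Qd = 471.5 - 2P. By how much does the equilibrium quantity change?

Original equilibrium: P* = 56, Q* = 310.5.
New equilibrium: 471.5 - 2P = -137.5 + 8P, so 609 = 10P and P' = 60.9; Q' = 471.5 − 2(60.9) = 349.7.
Change in quantity: 349.7 − 310.5 = 39.2.

ΔQ = 39.2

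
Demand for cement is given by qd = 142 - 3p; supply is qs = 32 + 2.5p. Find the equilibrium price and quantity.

Set qd = qs: 142 - 3p = 32 + 2.5p.
110 = 5.5p, so p* = 20.
q* = 142 − 3(20) = 82.

p* = 20, q* = 82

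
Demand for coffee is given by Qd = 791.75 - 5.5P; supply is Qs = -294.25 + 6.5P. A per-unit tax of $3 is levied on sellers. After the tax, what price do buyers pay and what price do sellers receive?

Buyers pay $92.125, sellers receive $89.125

Pre-tax equilibrium: P* = 90.5, Q* = 294.
Tax on sellers shifts supply to Qs = -294.25 + 6.5(P − 3) = -313.75 + 6.5P.
791.75 - 5.5P = -313.75 + 6.5P gives buyer price Pb = 92.125; sellers receive Ps = 92.125 − 3 = 89.125.
New quantity: Q = 791.75 − 5.5(92.125) = 285.0625.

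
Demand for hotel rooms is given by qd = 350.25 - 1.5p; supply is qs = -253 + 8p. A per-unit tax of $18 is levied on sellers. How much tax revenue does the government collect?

Tax revenue = 79434/19

Pre-tax equilibrium: p* = 63.5, q* = 255.
Tax on sellers shifts supply to qs = -253 + 8(p − 18) = -397 + 8p.
350.25 - 1.5p = -397 + 8p gives buyer price pb = 2989/38; sellers receive ps = 2989/38 − 18 = 2305/38.
New quantity: q = 350.25 − 1.5(2989/38) = 4413/19.
Revenue = 18 × 4413/19 = 79434/19.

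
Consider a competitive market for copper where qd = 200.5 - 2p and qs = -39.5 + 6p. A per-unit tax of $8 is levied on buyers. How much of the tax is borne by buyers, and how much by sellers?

Buyers bear $6, sellers bear $2

Pre-tax equilibrium: p* = 30, q* = 140.5.
Tax on buyers shifts demand to qd = 200.5 − 2(p + 8) = 184.5 - 2p.
184.5 - 2p = -39.5 + 6p gives seller price ps = 28; buyers pay pb = 28 + 8 = 36.
New quantity: q = 200.5 − 2(36) = 128.5.
Buyer burden = 36 − 30 = 6; seller burden = 30 − 28 = 2.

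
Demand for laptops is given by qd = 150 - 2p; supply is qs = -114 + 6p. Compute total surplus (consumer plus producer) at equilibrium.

Equilibrium: 150 - 2p = -114 + 6p gives p* = 33, q* = 84.
Demand choke price: p = 75; supply starts at p = 19.
CS = ½(75 − 33)(84) = 1764; PS = ½(33 − 19)(84) = 588.

Total surplus = 2352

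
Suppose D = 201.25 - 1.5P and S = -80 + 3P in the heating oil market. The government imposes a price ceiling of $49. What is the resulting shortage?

Shortage = 60.75

Equilibrium price would be P* = 62.5, so the ceiling at 49 binds.
At P = 49: D = 201.25 − 1.5(49) = 127.75, S = -80 + 3(49) = 67.
Shortage = 127.75 − 67 = 60.75.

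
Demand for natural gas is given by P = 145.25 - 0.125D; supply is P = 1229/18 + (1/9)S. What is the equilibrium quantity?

Set the two price expressions equal: 145.25 - 0.125Q = 1229/18 + (1/9)Q.
2771/36 = (17/72)Q, so Q* = 326.
P* = 145.25 − (0.125)(326) = 104.5.

Q* = 326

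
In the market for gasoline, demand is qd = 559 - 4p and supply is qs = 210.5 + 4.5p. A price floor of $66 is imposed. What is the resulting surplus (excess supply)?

Equilibrium price would be p* = 41, so the floor at 66 binds.
At p = 66: qd = 295, qs = 507.5.
Surplus = 507.5 − 295 = 212.5.

Surplus = 212.5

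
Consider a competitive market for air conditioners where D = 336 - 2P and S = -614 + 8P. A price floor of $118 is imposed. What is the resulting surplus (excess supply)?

Surplus = 230

Equilibrium price would be P* = 95, so the floor at 118 binds.
At P = 118: D = 100, S = 330.
Surplus = 330 − 100 = 230.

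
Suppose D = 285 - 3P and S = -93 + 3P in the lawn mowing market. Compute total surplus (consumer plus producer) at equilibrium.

Total surplus = 3072

Equilibrium: 285 - 3P = -93 + 3P gives P* = 63, Q* = 96.
Demand choke price: P = 95; supply starts at P = 31.
CS = ½(95 − 63)(96) = 1536; PS = ½(63 − 31)(96) = 1536.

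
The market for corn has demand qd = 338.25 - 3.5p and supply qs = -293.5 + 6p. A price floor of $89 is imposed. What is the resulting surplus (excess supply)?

Surplus = 213.75

Equilibrium price would be p* = 66.5, so the floor at 89 binds.
At p = 89: qd = 26.75, qs = 240.5.
Surplus = 240.5 − 26.75 = 213.75.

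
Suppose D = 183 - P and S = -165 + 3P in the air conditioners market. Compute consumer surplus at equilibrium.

Consumer surplus = 4608

Equilibrium: 183 - P = -165 + 3P gives P* = 87, Q* = 96.
Demand choke price (D = 0): P = 183.
CS = ½(183 − 87)(96) = 4608.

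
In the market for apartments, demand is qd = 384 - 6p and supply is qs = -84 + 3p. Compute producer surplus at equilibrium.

Producer surplus = 864

Equilibrium: 384 - 6p = -84 + 3p gives p* = 52, q* = 72.
Supply starts at p = 28 (where qs = 0).
PS = ½(52 − 28)(72) = 864.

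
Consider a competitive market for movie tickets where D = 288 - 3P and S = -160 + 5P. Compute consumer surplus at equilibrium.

Consumer surplus = 2400

Equilibrium: 288 - 3P = -160 + 5P gives P* = 56, Q* = 120.
Demand choke price (D = 0): P = 96.
CS = ½(96 − 56)(120) = 2400.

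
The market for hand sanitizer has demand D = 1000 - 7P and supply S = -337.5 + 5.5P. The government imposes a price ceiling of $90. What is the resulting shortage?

Equilibrium price would be P* = 107, so the ceiling at 90 binds.
At P = 90: D = 1000 − 7(90) = 370, S = -337.5 + 5.5(90) = 157.5.
Shortage = 370 − 157.5 = 212.5.

Shortage = 212.5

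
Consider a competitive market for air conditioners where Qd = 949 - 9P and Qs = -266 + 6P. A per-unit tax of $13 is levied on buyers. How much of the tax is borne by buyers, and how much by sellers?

Pre-tax equilibrium: P* = 81, Q* = 220.
Tax on buyers shifts demand to Qd = 949 − 9(P + 13) = 832 - 9P.
832 - 9P = -266 + 6P gives seller price Ps = 73.2; buyers pay Pb = 73.2 + 13 = 86.2.
New quantity: Q = 949 − 9(86.2) = 173.2.
Buyer burden = 86.2 − 81 = 5.2; seller burden = 81 − 73.2 = 7.8.

Buyers bear $5.2, sellers bear $7.8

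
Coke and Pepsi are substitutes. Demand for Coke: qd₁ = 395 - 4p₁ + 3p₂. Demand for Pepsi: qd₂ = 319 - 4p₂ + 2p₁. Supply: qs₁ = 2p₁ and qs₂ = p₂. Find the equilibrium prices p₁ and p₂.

p₁ = 733/6, p₂ = 338/3

Market 1: 395 - 4p₁ + 3p₂ = 2p₁ → 6p₁ - 3p₂ = 395.
Market 2: 5p₂ - 2p₁ = 319.
Eliminating p₂: 5×(1) + 3×(2) gives 24p₁ = 2932, so p₁ = 733/6.
Back-substitute into (2): p₂ = (319 + 2×733/6) / 5 = 338/3.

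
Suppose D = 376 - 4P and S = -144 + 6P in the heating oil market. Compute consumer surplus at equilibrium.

Equilibrium: 376 - 4P = -144 + 6P gives P* = 52, Q* = 168.
Demand choke price (D = 0): P = 94.
CS = ½(94 − 52)(168) = 3528.

Consumer surplus = 3528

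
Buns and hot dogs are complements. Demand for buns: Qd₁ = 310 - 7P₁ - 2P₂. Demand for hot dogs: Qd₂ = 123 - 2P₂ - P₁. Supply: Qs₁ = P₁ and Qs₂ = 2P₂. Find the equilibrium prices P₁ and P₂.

P₁ = 497/15, P₂ = 337/15

Market 1: 310 - 7P₁ - 2P₂ = P₁ → 8P₁ + 2P₂ = 310.
Market 2: 4P₂ + P₁ = 123.
Eliminating P₂: 4×(1) − 2×(2) gives 30P₁ = 994, so P₁ = 497/15.
Back-substitute into (2): P₂ = (123 − 1×497/15) / 4 = 337/15.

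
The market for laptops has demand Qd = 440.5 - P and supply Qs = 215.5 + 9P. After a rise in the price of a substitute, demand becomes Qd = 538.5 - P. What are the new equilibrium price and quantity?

Original equilibrium: P* = 22.5, Q* = 418.
New equilibrium: 538.5 - P = 215.5 + 9P, so 323 = 10P and P' = 32.3; Q' = 538.5 − 1(32.3) = 506.2.

P' = 32.3, Q' = 506.2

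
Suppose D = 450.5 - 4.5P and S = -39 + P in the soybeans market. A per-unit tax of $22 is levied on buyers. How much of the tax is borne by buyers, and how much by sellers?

Buyers bear $4, sellers bear $18

Pre-tax equilibrium: P* = 89, Q* = 50.
Tax on buyers shifts demand to D = 450.5 − 4.5(P + 22) = 351.5 - 4.5P.
351.5 - 4.5P = -39 + P gives seller price Ps = 71; buyers pay Pb = 71 + 22 = 93.
New quantity: Q = 450.5 − 4.5(93) = 32.
Buyer burden = 93 − 89 = 4; seller burden = 89 − 71 = 18.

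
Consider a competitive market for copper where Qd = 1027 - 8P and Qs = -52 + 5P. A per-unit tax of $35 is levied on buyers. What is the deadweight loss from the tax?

Pre-tax equilibrium: P* = 83, Q* = 363.
Tax on buyers shifts demand to Qd = 1027 − 8(P + 35) = 747 - 8P.
747 - 8P = -52 + 5P gives seller price Ps = 799/13; buyers pay Pb = 799/13 + 35 = 1254/13.
New quantity: Q = 1027 − 8(1254/13) = 3319/13.
DWL = ½ × 35 × (363 − 3319/13) = 24500/13.

Deadweight loss = 24500/13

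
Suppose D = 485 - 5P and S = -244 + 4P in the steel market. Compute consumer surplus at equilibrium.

Consumer surplus = 640

Equilibrium: 485 - 5P = -244 + 4P gives P* = 81, Q* = 80.
Demand choke price (D = 0): P = 97.
CS = ½(97 − 81)(80) = 640.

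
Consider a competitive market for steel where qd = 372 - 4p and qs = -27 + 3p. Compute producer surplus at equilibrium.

Producer surplus = 3456

Equilibrium: 372 - 4p = -27 + 3p gives p* = 57, q* = 144.
Supply starts at p = 9 (where qs = 0).
PS = ½(57 − 9)(144) = 3456.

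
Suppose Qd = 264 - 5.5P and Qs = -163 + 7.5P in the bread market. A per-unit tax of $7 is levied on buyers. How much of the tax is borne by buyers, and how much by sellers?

Pre-tax equilibrium: P* = 427/13, Q* = 2167/26.
Tax on buyers shifts demand to Qd = 264 − 5.5(P + 7) = 225.5 - 5.5P.
225.5 - 5.5P = -163 + 7.5P gives seller price Ps = 777/26; buyers pay Pb = 777/26 + 7 = 959/26.
New quantity: Q = 264 − 5.5(959/26) = 3179/52.
Buyer burden = 959/26 − 427/13 = 105/26; seller burden = 427/13 − 777/26 = 77/26.

Buyers bear 105/26, sellers bear 77/26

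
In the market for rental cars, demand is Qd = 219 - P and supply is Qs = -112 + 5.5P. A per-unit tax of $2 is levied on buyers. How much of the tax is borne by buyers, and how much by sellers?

Pre-tax equilibrium: P* = 662/13, Q* = 2185/13.
Tax on buyers shifts demand to Qd = 219 − 1(P + 2) = 217 - P.
217 - P = -112 + 5.5P gives seller price Ps = 658/13; buyers pay Pb = 658/13 + 2 = 684/13.
New quantity: Q = 219 − 1(684/13) = 2163/13.
Buyer burden = 684/13 − 662/13 = 22/13; seller burden = 662/13 − 658/13 = 4/13.

Buyers bear 22/13, sellers bear 4/13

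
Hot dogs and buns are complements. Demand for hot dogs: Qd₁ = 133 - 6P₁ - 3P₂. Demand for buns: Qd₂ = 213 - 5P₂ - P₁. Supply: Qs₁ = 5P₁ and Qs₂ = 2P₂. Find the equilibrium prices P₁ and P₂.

Market 1: 133 - 6P₁ - 3P₂ = 5P₁ → 11P₁ + 3P₂ = 133.
Market 2: 7P₂ + P₁ = 213.
Eliminating P₂: 7×(1) − 3×(2) gives 74P₁ = 292, so P₁ = 146/37.
Back-substitute into (2): P₂ = (213 − 1×146/37) / 7 = 1105/37.

P₁ = 146/37, P₂ = 1105/37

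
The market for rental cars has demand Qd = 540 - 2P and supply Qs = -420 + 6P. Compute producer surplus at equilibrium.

Equilibrium: 540 - 2P = -420 + 6P gives P* = 120, Q* = 300.
Supply starts at P = 70 (where Qs = 0).
PS = ½(120 − 70)(300) = 7500.

Producer surplus = 7500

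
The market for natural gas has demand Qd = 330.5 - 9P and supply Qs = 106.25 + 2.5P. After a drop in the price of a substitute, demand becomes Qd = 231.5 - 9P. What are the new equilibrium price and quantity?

Original equilibrium: P* = 19.5, Q* = 155.
New equilibrium: 231.5 - 9P = 106.25 + 2.5P, so 125.25 = 11.5P and P' = 501/46; Q' = 231.5 − 9(501/46) = 3070/23.

P' = 501/46, Q' = 3070/23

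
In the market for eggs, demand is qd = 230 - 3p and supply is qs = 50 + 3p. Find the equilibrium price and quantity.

Set qd = qs: 230 - 3p = 50 + 3p.
180 = 6p, so p* = 30.
q* = 230 − 3(30) = 140.

p* = 30, q* = 140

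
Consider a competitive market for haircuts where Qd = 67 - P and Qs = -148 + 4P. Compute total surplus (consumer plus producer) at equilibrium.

Total surplus = 360

Equilibrium: 67 - P = -148 + 4P gives P* = 43, Q* = 24.
Demand choke price: P = 67; supply starts at P = 37.
CS = ½(67 − 43)(24) = 288; PS = ½(43 − 37)(24) = 72.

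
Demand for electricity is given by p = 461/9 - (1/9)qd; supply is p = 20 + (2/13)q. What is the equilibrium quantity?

q* = 3653/31

Set the two price expressions equal: 461/9 - (1/9)q = 20 + (2/13)q.
281/9 = (31/117)q, so q* = 3653/31.
p* = 461/9 − (1/9)(3653/31) = 1182/31.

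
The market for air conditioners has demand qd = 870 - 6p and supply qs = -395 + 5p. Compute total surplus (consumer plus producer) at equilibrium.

Equilibrium: 870 - 6p = -395 + 5p gives p* = 115, q* = 180.
Demand choke price: p = 145; supply starts at p = 79.
CS = ½(145 − 115)(180) = 2700; PS = ½(115 − 79)(180) = 3240.

Total surplus = 5940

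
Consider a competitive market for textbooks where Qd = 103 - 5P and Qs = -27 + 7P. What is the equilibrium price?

P* = 65/6

Set Qd = Qs: 103 - 5P = -27 + 7P.
130 = 12P, so P* = 65/6.
Q* = 103 − 5(65/6) = 293/6.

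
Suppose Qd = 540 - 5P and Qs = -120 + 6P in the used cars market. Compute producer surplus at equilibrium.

Producer surplus = 4800

Equilibrium: 540 - 5P = -120 + 6P gives P* = 60, Q* = 240.
Supply starts at P = 20 (where Qs = 0).
PS = ½(60 − 20)(240) = 4800.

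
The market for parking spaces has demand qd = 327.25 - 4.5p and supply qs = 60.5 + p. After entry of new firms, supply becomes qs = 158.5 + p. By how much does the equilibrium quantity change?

Δq = 882/11

Original equilibrium: p* = 48.5, q* = 109.
New equilibrium: 327.25 - 4.5p = 158.5 + p, so 168.75 = 5.5p and p' = 675/22; q' = 327.25 − 4.5(675/22) = 2081/11.
Change in quantity: 2081/11 − 109 = 882/11.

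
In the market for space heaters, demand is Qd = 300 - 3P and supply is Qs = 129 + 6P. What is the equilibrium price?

P* = 19

Set Qd = Qs: 300 - 3P = 129 + 6P.
171 = 9P, so P* = 19.
Q* = 300 − 3(19) = 243.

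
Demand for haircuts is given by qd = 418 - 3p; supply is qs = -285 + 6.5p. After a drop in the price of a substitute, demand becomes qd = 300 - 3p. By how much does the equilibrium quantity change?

Δq = -1534/19

Original equilibrium: p* = 74, q* = 196.
New equilibrium: 300 - 3p = -285 + 6.5p, so 585 = 9.5p and p' = 1170/19; q' = 300 − 3(1170/19) = 2190/19.
Change in quantity: 2190/19 − 196 = -1534/19.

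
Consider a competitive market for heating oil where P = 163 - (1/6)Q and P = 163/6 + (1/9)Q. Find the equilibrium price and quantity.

Set the two price expressions equal: 163 - (1/6)Q = 163/6 + (1/9)Q.
815/6 = (5/18)Q, so Q* = 489.
P* = 163 − (1/6)(489) = 81.5.

P* = 81.5, Q* = 489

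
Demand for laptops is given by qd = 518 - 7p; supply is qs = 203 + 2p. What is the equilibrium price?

Set qd = qs: 518 - 7p = 203 + 2p.
315 = 9p, so p* = 35.
q* = 518 − 7(35) = 273.

p* = 35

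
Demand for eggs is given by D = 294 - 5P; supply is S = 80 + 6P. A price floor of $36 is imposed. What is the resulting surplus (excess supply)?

Surplus = 182

Equilibrium price would be P* = 214/11, so the floor at 36 binds.
At P = 36: D = 114, S = 296.
Surplus = 296 − 114 = 182.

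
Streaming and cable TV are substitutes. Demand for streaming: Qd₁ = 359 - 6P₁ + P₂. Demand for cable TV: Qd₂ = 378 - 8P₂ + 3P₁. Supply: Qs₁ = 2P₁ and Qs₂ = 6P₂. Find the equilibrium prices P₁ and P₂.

Market 1: 359 - 6P₁ + P₂ = 2P₁ → 8P₁ - P₂ = 359.
Market 2: 14P₂ - 3P₁ = 378.
Eliminating P₂: 14×(1) + 1×(2) gives 109P₁ = 5404, so P₁ = 5404/109.
Back-substitute into (2): P₂ = (378 + 3×5404/109) / 14 = 4101/109.

P₁ = 5404/109, P₂ = 4101/109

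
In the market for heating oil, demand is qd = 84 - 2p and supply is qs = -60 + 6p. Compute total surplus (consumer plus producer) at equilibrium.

Total surplus = 768

Equilibrium: 84 - 2p = -60 + 6p gives p* = 18, q* = 48.
Demand choke price: p = 42; supply starts at p = 10.
CS = ½(42 − 18)(48) = 576; PS = ½(18 − 10)(48) = 192.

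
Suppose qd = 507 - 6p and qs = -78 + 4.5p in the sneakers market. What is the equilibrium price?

p* = 390/7

Set qd = qs: 507 - 6p = -78 + 4.5p.
585 = 10.5p, so p* = 390/7.
q* = 507 − 6(390/7) = 1209/7.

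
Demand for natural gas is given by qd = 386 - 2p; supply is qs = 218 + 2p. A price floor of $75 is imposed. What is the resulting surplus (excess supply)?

Surplus = 132

Equilibrium price would be p* = 42, so the floor at 75 binds.
At p = 75: qd = 236, qs = 368.
Surplus = 368 − 236 = 132.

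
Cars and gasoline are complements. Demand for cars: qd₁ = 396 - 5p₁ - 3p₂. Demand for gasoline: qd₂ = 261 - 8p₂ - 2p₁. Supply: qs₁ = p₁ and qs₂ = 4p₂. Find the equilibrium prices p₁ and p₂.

p₁ = 1323/22, p₂ = 129/11

Market 1: 396 - 5p₁ - 3p₂ = p₁ → 6p₁ + 3p₂ = 396.
Market 2: 12p₂ + 2p₁ = 261.
Eliminating p₂: 12×(1) − 3×(2) gives 66p₁ = 3969, so p₁ = 1323/22.
Back-substitute into (2): p₂ = (261 − 2×1323/22) / 12 = 129/11.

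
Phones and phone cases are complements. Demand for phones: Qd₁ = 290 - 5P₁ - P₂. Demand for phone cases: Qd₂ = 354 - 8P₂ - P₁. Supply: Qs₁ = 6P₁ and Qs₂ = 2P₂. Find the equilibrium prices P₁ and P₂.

Market 1: 290 - 5P₁ - P₂ = 6P₁ → 11P₁ + P₂ = 290.
Market 2: 10P₂ + P₁ = 354.
Eliminating P₂: 10×(1) − 1×(2) gives 109P₁ = 2546, so P₁ = 2546/109.
Back-substitute into (2): P₂ = (354 − 1×2546/109) / 10 = 3604/109.

P₁ = 2546/109, P₂ = 3604/109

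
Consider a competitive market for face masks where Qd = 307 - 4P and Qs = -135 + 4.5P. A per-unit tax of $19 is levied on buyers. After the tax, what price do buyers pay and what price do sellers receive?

Buyers pay 1055/17, sellers receive 732/17

Pre-tax equilibrium: P* = 52, Q* = 99.
Tax on buyers shifts demand to Qd = 307 − 4(P + 19) = 231 - 4P.
231 - 4P = -135 + 4.5P gives seller price Ps = 732/17; buyers pay Pb = 732/17 + 19 = 1055/17.
New quantity: Q = 307 − 4(1055/17) = 999/17.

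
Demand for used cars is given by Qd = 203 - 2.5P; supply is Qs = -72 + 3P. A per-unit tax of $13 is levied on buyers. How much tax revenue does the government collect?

Tax revenue = 8619/11

Pre-tax equilibrium: P* = 50, Q* = 78.
Tax on buyers shifts demand to Qd = 203 − 2.5(P + 13) = 170.5 - 2.5P.
170.5 - 2.5P = -72 + 3P gives seller price Ps = 485/11; buyers pay Pb = 485/11 + 13 = 628/11.
New quantity: Q = 203 − 2.5(628/11) = 663/11.
Revenue = 13 × 663/11 = 8619/11.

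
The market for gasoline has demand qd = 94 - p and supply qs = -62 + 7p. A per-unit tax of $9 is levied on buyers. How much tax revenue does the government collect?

Tax revenue = 599.625

Pre-tax equilibrium: p* = 19.5, q* = 74.5.
Tax on buyers shifts demand to qd = 94 − 1(p + 9) = 85 - p.
85 - p = -62 + 7p gives seller price ps = 18.375; buyers pay pb = 18.375 + 9 = 27.375.
New quantity: q = 94 − 1(27.375) = 66.625.
Revenue = 9 × 66.625 = 599.625.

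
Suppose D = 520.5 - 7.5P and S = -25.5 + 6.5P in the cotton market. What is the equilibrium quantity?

Q* = 228

Set D = S: 520.5 - 7.5P = -25.5 + 6.5P.
546 = 14P, so P* = 39.
Q* = 520.5 − 7.5(39) = 228.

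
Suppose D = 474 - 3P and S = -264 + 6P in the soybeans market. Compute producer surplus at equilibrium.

Equilibrium: 474 - 3P = -264 + 6P gives P* = 82, Q* = 228.
Supply starts at P = 44 (where S = 0).
PS = ½(82 − 44)(228) = 4332.

Producer surplus = 4332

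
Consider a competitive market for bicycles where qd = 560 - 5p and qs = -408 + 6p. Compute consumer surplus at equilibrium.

Consumer surplus = 1440

Equilibrium: 560 - 5p = -408 + 6p gives p* = 88, q* = 120.
Demand choke price (qd = 0): p = 112.
CS = ½(112 − 88)(120) = 1440.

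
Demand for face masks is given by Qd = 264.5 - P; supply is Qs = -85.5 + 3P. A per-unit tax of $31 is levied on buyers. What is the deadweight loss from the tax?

Deadweight loss = 360.375

Pre-tax equilibrium: P* = 87.5, Q* = 177.
Tax on buyers shifts demand to Qd = 264.5 − 1(P + 31) = 233.5 - P.
233.5 - P = -85.5 + 3P gives seller price Ps = 79.75; buyers pay Pb = 79.75 + 31 = 110.75.
New quantity: Q = 264.5 − 1(110.75) = 153.75.
DWL = ½ × 31 × (177 − 153.75) = 360.375.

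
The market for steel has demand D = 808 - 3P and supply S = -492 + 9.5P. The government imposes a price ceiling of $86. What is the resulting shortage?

Equilibrium price would be P* = 104, so the ceiling at 86 binds.
At P = 86: D = 808 − 3(86) = 550, S = -492 + 9.5(86) = 325.
Shortage = 550 − 325 = 225.

Shortage = 225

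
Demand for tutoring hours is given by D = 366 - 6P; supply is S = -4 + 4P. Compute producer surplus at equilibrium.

Equilibrium: 366 - 6P = -4 + 4P gives P* = 37, Q* = 144.
Supply starts at P = 1 (where S = 0).
PS = ½(37 − 1)(144) = 2592.

Producer surplus = 2592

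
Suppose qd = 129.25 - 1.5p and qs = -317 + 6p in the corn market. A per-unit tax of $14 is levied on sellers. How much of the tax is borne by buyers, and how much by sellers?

Pre-tax equilibrium: p* = 59.5, q* = 40.
Tax on sellers shifts supply to qs = -317 + 6(p − 14) = -401 + 6p.
129.25 - 1.5p = -401 + 6p gives buyer price pb = 70.7; sellers receive ps = 70.7 − 14 = 56.7.
New quantity: q = 129.25 − 1.5(70.7) = 23.2.
Buyer burden = 70.7 − 59.5 = 11.2; seller burden = 59.5 − 56.7 = 2.8.

Buyers bear $11.2, sellers bear $2.8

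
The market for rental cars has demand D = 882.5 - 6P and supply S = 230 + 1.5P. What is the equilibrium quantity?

Q* = 360.5

Set D = S: 882.5 - 6P = 230 + 1.5P.
652.5 = 7.5P, so P* = 87.
Q* = 882.5 − 6(87) = 360.5.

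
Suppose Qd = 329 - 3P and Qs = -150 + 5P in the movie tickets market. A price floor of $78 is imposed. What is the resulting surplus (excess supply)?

Equilibrium price would be P* = 59.875, so the floor at 78 binds.
At P = 78: Qd = 95, Qs = 240.
Surplus = 240 − 95 = 145.

Surplus = 145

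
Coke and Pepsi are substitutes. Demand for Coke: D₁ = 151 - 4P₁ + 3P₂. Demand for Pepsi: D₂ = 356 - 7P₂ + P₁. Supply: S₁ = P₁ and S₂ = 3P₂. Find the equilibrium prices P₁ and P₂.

Market 1: 151 - 4P₁ + 3P₂ = P₁ → 5P₁ - 3P₂ = 151.
Market 2: 10P₂ - P₁ = 356.
Eliminating P₂: 10×(1) + 3×(2) gives 47P₁ = 2578, so P₁ = 2578/47.
Back-substitute into (2): P₂ = (356 + 1×2578/47) / 10 = 1931/47.

P₁ = 2578/47, P₂ = 1931/47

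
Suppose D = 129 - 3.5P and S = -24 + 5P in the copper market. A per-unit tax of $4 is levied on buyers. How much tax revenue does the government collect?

Pre-tax equilibrium: P* = 18, Q* = 66.
Tax on buyers shifts demand to D = 129 − 3.5(P + 4) = 115 - 3.5P.
115 - 3.5P = -24 + 5P gives seller price Ps = 278/17; buyers pay Pb = 278/17 + 4 = 346/17.
New quantity: Q = 129 − 3.5(346/17) = 982/17.
Revenue = 4 × 982/17 = 3928/17.

Tax revenue = 3928/17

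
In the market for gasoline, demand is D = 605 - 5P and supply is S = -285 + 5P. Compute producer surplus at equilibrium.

Producer surplus = 2560

Equilibrium: 605 - 5P = -285 + 5P gives P* = 89, Q* = 160.
Supply starts at P = 57 (where S = 0).
PS = ½(89 − 57)(160) = 2560.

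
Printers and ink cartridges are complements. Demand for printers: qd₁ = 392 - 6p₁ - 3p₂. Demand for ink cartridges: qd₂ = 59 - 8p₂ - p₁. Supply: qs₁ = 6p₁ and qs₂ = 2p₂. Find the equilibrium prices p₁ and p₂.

p₁ = 3743/117, p₂ = 316/117

Market 1: 392 - 6p₁ - 3p₂ = 6p₁ → 12p₁ + 3p₂ = 392.
Market 2: 10p₂ + p₁ = 59.
Eliminating p₂: 10×(1) − 3×(2) gives 117p₁ = 3743, so p₁ = 3743/117.
Back-substitute into (2): p₂ = (59 − 1×3743/117) / 10 = 316/117.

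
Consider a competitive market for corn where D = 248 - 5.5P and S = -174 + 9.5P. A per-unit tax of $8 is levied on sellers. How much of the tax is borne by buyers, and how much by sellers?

Pre-tax equilibrium: P* = 422/15, Q* = 1399/15.
Tax on sellers shifts supply to S = -174 + 9.5(P − 8) = -250 + 9.5P.
248 - 5.5P = -250 + 9.5P gives buyer price Pb = 33.2; sellers receive Ps = 33.2 − 8 = 25.2.
New quantity: Q = 248 − 5.5(33.2) = 65.4.
Buyer burden = 33.2 − 422/15 = 76/15; seller burden = 422/15 − 25.2 = 44/15.

Buyers bear 76/15, sellers bear 44/15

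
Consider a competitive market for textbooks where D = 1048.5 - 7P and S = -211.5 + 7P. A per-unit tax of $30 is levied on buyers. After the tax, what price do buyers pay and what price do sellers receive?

Pre-tax equilibrium: P* = 90, Q* = 418.5.
Tax on buyers shifts demand to D = 1048.5 − 7(P + 30) = 838.5 - 7P.
838.5 - 7P = -211.5 + 7P gives seller price Ps = 75; buyers pay Pb = 75 + 30 = 105.
New quantity: Q = 1048.5 − 7(105) = 313.5.

Buyers pay $105, sellers receive $75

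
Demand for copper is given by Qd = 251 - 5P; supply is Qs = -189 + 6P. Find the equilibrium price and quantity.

Set Qd = Qs: 251 - 5P = -189 + 6P.
440 = 11P, so P* = 40.
Q* = 251 − 5(40) = 51.

P* = 40, Q* = 51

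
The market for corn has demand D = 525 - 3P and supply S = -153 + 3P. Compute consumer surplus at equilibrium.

Consumer surplus = 5766

Equilibrium: 525 - 3P = -153 + 3P gives P* = 113, Q* = 186.
Demand choke price (D = 0): P = 175.
CS = ½(175 − 113)(186) = 5766.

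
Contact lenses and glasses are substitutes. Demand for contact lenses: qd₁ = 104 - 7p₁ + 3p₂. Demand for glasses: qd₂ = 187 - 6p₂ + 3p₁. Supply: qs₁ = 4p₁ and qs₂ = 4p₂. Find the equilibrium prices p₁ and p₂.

Market 1: 104 - 7p₁ + 3p₂ = 4p₁ → 11p₁ - 3p₂ = 104.
Market 2: 10p₂ - 3p₁ = 187.
Eliminating p₂: 10×(1) + 3×(2) gives 101p₁ = 1601, so p₁ = 1601/101.
Back-substitute into (2): p₂ = (187 + 3×1601/101) / 10 = 2369/101.

p₁ = 1601/101, p₂ = 2369/101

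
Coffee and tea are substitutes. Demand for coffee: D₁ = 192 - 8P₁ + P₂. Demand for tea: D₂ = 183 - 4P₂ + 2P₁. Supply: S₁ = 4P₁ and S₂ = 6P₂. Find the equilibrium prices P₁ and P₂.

P₁ = 2103/118, P₂ = 1290/59

Market 1: 192 - 8P₁ + P₂ = 4P₁ → 12P₁ - P₂ = 192.
Market 2: 10P₂ - 2P₁ = 183.
Eliminating P₂: 10×(1) + 1×(2) gives 118P₁ = 2103, so P₁ = 2103/118.
Back-substitute into (2): P₂ = (183 + 2×2103/118) / 10 = 1290/59.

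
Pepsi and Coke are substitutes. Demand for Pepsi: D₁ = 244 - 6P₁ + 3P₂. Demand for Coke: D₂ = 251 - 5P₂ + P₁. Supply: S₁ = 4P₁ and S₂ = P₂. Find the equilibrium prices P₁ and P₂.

P₁ = 739/19, P₂ = 918/19

Market 1: 244 - 6P₁ + 3P₂ = 4P₁ → 10P₁ - 3P₂ = 244.
Market 2: 6P₂ - P₁ = 251.
Eliminating P₂: 6×(1) + 3×(2) gives 57P₁ = 2217, so P₁ = 739/19.
Back-substitute into (2): P₂ = (251 + 1×739/19) / 6 = 918/19.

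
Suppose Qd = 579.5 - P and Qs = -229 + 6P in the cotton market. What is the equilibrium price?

P* = 115.5

Set Qd = Qs: 579.5 - P = -229 + 6P.
808.5 = 7P, so P* = 115.5.
Q* = 579.5 − 1(115.5) = 464.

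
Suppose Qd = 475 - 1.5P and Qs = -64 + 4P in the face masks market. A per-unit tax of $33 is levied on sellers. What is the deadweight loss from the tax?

Pre-tax equilibrium: P* = 98, Q* = 328.
Tax on sellers shifts supply to Qs = -64 + 4(P − 33) = -196 + 4P.
475 - 1.5P = -196 + 4P gives buyer price Pb = 122; sellers receive Ps = 122 − 33 = 89.
New quantity: Q = 475 − 1.5(122) = 292.
DWL = ½ × 33 × (328 − 292) = 594.

Deadweight loss = 594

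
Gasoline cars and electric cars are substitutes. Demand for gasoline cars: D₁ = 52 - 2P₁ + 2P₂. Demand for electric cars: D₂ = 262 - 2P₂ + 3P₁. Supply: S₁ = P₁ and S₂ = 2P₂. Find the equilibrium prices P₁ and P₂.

Market 1: 52 - 2P₁ + 2P₂ = P₁ → 3P₁ - 2P₂ = 52.
Market 2: 4P₂ - 3P₁ = 262.
Eliminating P₂: 4×(1) + 2×(2) gives 6P₁ = 732, so P₁ = 122.
Back-substitute into (2): P₂ = (262 + 3×122) / 4 = 157.

P₁ = 122, P₂ = 157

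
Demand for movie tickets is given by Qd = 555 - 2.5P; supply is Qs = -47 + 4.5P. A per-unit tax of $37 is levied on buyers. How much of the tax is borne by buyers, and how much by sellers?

Buyers bear 333/14, sellers bear 185/14

Pre-tax equilibrium: P* = 86, Q* = 340.
Tax on buyers shifts demand to Qd = 555 − 2.5(P + 37) = 462.5 - 2.5P.
462.5 - 2.5P = -47 + 4.5P gives seller price Ps = 1019/14; buyers pay Pb = 1019/14 + 37 = 1537/14.
New quantity: Q = 555 − 2.5(1537/14) = 7855/28.
Buyer burden = 1537/14 − 86 = 333/14; seller burden = 86 − 1019/14 = 185/14.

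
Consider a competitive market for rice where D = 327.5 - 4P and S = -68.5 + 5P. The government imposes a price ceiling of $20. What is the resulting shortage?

Shortage = 216

Equilibrium price would be P* = 44, so the ceiling at 20 binds.
At P = 20: D = 327.5 − 4(20) = 247.5, S = -68.5 + 5(20) = 31.5.
Shortage = 247.5 − 31.5 = 216.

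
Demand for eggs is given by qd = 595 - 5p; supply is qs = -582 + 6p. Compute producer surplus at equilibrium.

Producer surplus = 300

Equilibrium: 595 - 5p = -582 + 6p gives p* = 107, q* = 60.
Supply starts at p = 97 (where qs = 0).
PS = ½(107 − 97)(60) = 300.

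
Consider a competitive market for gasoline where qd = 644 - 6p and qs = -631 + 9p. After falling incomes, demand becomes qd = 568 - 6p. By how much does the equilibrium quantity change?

Original equilibrium: p* = 85, q* = 134.
New equilibrium: 568 - 6p = -631 + 9p, so 1199 = 15p and p' = 1199/15; q' = 568 − 6(1199/15) = 88.4.
Change in quantity: 88.4 − 134 = -45.6.

Δq = -45.6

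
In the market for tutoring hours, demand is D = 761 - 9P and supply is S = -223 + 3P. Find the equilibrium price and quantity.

P* = 82, Q* = 23

Set D = S: 761 - 9P = -223 + 3P.
984 = 12P, so P* = 82.
Q* = 761 − 9(82) = 23.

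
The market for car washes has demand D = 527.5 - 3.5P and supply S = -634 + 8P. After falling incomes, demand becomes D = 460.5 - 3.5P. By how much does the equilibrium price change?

ΔP = -134/23

Original equilibrium: P* = 101, Q* = 174.
New equilibrium: 460.5 - 3.5P = -634 + 8P, so 1094.5 = 11.5P and P' = 2189/23; Q' = 460.5 − 3.5(2189/23) = 2930/23.
Change in price: 2189/23 − 101 = -134/23.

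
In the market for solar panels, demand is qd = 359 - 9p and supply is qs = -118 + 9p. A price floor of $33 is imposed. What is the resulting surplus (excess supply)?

Surplus = 117

Equilibrium price would be p* = 26.5, so the floor at 33 binds.
At p = 33: qd = 62, qs = 179.
Surplus = 179 − 62 = 117.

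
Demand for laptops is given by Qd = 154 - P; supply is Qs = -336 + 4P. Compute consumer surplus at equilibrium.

Equilibrium: 154 - P = -336 + 4P gives P* = 98, Q* = 56.
Demand choke price (Qd = 0): P = 154.
CS = ½(154 − 98)(56) = 1568.

Consumer surplus = 1568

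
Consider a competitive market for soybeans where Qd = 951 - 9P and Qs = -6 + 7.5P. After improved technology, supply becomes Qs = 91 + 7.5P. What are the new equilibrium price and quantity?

P' = 1720/33, Q' = 5301/11

Original equilibrium: P* = 58, Q* = 429.
New equilibrium: 951 - 9P = 91 + 7.5P, so 860 = 16.5P and P' = 1720/33; Q' = 951 − 9(1720/33) = 5301/11.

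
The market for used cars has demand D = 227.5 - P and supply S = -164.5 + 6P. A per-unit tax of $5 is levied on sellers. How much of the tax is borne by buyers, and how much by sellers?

Pre-tax equilibrium: P* = 56, Q* = 171.5.
Tax on sellers shifts supply to S = -164.5 + 6(P − 5) = -194.5 + 6P.
227.5 - P = -194.5 + 6P gives buyer price Pb = 422/7; sellers receive Ps = 422/7 − 5 = 387/7.
New quantity: Q = 227.5 − 1(422/7) = 2341/14.
Buyer burden = 422/7 − 56 = 30/7; seller burden = 56 − 387/7 = 5/7.

Buyers bear 30/7, sellers bear 5/7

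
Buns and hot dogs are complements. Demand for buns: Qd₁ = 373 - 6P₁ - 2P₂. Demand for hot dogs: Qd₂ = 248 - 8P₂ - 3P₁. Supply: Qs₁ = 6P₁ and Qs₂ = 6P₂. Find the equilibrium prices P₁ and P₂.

Market 1: 373 - 6P₁ - 2P₂ = 6P₁ → 12P₁ + 2P₂ = 373.
Market 2: 14P₂ + 3P₁ = 248.
Eliminating P₂: 14×(1) − 2×(2) gives 162P₁ = 4726, so P₁ = 2363/81.
Back-substitute into (2): P₂ = (248 − 3×2363/81) / 14 = 619/54.

P₁ = 2363/81, P₂ = 619/54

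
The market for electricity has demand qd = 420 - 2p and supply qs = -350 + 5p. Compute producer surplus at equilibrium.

Producer surplus = 4000

Equilibrium: 420 - 2p = -350 + 5p gives p* = 110, q* = 200.
Supply starts at p = 70 (where qs = 0).
PS = ½(110 − 70)(200) = 4000.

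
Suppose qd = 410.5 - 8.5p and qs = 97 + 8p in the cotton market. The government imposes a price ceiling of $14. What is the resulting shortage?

Shortage = 82.5

Equilibrium price would be p* = 19, so the ceiling at 14 binds.
At p = 14: qd = 410.5 − 8.5(14) = 291.5, qs = 97 + 8(14) = 209.
Shortage = 291.5 − 209 = 82.5.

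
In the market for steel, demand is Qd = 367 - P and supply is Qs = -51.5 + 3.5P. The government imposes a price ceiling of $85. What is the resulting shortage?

Shortage = 36

Equilibrium price would be P* = 93, so the ceiling at 85 binds.
At P = 85: Qd = 367 − 1(85) = 282, Qs = -51.5 + 3.5(85) = 246.
Shortage = 282 − 246 = 36.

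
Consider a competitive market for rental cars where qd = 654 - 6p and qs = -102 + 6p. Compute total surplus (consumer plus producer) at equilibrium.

Total surplus = 12696

Equilibrium: 654 - 6p = -102 + 6p gives p* = 63, q* = 276.
Demand choke price: p = 109; supply starts at p = 17.
CS = ½(109 − 63)(276) = 6348; PS = ½(63 − 17)(276) = 6348.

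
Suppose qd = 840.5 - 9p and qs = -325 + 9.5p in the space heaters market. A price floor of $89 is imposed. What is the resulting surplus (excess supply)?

Surplus = 481

Equilibrium price would be p* = 63, so the floor at 89 binds.
At p = 89: qd = 39.5, qs = 520.5.
Surplus = 520.5 − 39.5 = 481.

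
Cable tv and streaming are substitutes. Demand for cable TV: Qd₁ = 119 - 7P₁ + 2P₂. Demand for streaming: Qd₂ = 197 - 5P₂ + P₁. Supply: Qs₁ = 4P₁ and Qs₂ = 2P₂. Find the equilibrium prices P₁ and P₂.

P₁ = 16.36, P₂ = 30.48

Market 1: 119 - 7P₁ + 2P₂ = 4P₁ → 11P₁ - 2P₂ = 119.
Market 2: 7P₂ - P₁ = 197.
Eliminating P₂: 7×(1) + 2×(2) gives 75P₁ = 1227, so P₁ = 16.36.
Back-substitute into (2): P₂ = (197 + 1×16.36) / 7 = 30.48.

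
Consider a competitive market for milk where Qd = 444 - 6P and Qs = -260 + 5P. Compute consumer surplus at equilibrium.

Consumer surplus = 300

Equilibrium: 444 - 6P = -260 + 5P gives P* = 64, Q* = 60.
Demand choke price (Qd = 0): P = 74.
CS = ½(74 − 64)(60) = 300.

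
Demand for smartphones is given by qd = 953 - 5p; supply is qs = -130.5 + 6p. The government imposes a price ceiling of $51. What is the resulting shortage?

Equilibrium price would be p* = 98.5, so the ceiling at 51 binds.
At p = 51: qd = 953 − 5(51) = 698, qs = -130.5 + 6(51) = 175.5.
Shortage = 698 − 175.5 = 522.5.

Shortage = 522.5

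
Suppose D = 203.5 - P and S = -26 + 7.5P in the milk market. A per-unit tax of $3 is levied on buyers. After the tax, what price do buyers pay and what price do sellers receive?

Buyers pay 504/17, sellers receive 453/17

Pre-tax equilibrium: P* = 27, Q* = 176.5.
Tax on buyers shifts demand to D = 203.5 − 1(P + 3) = 200.5 - P.
200.5 - P = -26 + 7.5P gives seller price Ps = 453/17; buyers pay Pb = 453/17 + 3 = 504/17.
New quantity: Q = 203.5 − 1(504/17) = 5911/34.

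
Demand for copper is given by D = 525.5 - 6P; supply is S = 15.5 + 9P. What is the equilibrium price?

Set D = S: 525.5 - 6P = 15.5 + 9P.
510 = 15P, so P* = 34.
Q* = 525.5 − 6(34) = 321.5.

P* = 34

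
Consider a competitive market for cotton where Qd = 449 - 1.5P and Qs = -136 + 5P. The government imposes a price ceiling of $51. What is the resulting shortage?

Shortage = 253.5

Equilibrium price would be P* = 90, so the ceiling at 51 binds.
At P = 51: Qd = 449 − 1.5(51) = 372.5, Qs = -136 + 5(51) = 119.
Shortage = 372.5 − 119 = 253.5.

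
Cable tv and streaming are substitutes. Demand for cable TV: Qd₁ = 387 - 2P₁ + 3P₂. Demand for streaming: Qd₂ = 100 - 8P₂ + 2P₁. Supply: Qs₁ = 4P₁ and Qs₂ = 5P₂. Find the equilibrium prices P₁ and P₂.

P₁ = 1777/24, P₂ = 229/12

Market 1: 387 - 2P₁ + 3P₂ = 4P₁ → 6P₁ - 3P₂ = 387.
Market 2: 13P₂ - 2P₁ = 100.
Eliminating P₂: 13×(1) + 3×(2) gives 72P₁ = 5331, so P₁ = 1777/24.
Back-substitute into (2): P₂ = (100 + 2×1777/24) / 13 = 229/12.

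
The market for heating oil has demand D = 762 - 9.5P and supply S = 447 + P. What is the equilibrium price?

Set D = S: 762 - 9.5P = 447 + P.
315 = 10.5P, so P* = 30.
Q* = 762 − 9.5(30) = 477.

P* = 30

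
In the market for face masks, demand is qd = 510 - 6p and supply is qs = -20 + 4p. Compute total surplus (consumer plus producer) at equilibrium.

Total surplus = 7680

Equilibrium: 510 - 6p = -20 + 4p gives p* = 53, q* = 192.
Demand choke price: p = 85; supply starts at p = 5.
CS = ½(85 − 53)(192) = 3072; PS = ½(53 − 5)(192) = 4608.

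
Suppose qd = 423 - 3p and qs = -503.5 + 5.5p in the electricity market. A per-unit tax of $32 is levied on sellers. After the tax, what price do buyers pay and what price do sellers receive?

Pre-tax equilibrium: p* = 109, q* = 96.
Tax on sellers shifts supply to qs = -503.5 + 5.5(p − 32) = -679.5 + 5.5p.
423 - 3p = -679.5 + 5.5p gives buyer price pb = 2205/17; sellers receive ps = 2205/17 − 32 = 1661/17.
New quantity: q = 423 − 3(2205/17) = 576/17.

Buyers pay 2205/17, sellers receive 1661/17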